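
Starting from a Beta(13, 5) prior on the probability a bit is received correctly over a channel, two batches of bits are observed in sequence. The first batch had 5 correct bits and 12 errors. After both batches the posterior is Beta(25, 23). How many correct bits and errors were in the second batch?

Because Beta–binomial updating is additive in the counts, the combined data contributed (α_post−α_prior, β_post−β_prior) successes and failures.
Total across both batches: 25−13=12 correct bits, 23−5=18 errors.
Subtract the first batch: 12−5=7 correct bits and 18−12=6 errors.

7 correct bits and 6 errors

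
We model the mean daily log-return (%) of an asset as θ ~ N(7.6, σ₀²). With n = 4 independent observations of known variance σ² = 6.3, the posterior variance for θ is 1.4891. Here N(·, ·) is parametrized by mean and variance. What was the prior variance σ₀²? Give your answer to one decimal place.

Posterior precision equals prior precision plus data precision: 1/σ_n² = 1/σ₀² + n/σ².
So 1/σ₀² = 1/1.4891 − 4/6.3 = 0.671547 − 0.634921 = 0.036626.
Hence σ₀² = 1/0.036626 ≈ 27.3.

σ₀² = 27.3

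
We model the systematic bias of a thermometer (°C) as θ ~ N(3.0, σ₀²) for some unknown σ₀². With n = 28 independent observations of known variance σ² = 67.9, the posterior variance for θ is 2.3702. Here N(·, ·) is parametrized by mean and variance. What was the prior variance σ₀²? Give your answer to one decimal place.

σ₀² = 104.9

Posterior precision equals prior precision plus data precision: 1/σ_n² = 1/σ₀² + n/σ².
So 1/σ₀² = 1/2.3702 − 28/67.9 = 0.421905 − 0.412371 = 0.009534.
Hence σ₀² = 1/0.009534 ≈ 104.9.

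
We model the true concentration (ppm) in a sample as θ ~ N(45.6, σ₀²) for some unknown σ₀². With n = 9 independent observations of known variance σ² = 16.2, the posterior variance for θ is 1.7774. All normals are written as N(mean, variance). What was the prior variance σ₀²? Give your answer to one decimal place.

Posterior precision equals prior precision plus data precision: 1/σ_n² = 1/σ₀² + n/σ².
So 1/σ₀² = 1/1.7774 − 9/16.2 = 0.562620 − 0.555556 = 0.007064.
Hence σ₀² = 1/0.007064 ≈ 141.6.

σ₀² = 141.6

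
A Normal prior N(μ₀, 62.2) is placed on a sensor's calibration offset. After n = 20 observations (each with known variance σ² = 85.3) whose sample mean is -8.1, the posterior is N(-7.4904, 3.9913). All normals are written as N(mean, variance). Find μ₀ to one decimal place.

μ₀ = 1.4

The posterior mean is a precision-weighted average: μ_n = (τ₀μ₀ + τ_data·x̄)/(τ₀+τ_data), with τ₀=1/σ₀² and τ_data=n/σ².
Here τ₀ = 1/62.2 = 0.016077 and τ_data = 20/85.3 = 0.234467, so τ_n = 0.250544.
Rearranging for μ₀: μ₀ = (μ_n·τ_n − τ_data·x̄)/τ₀ = (-7.4904·0.250544 − 0.234467·-8.1) / 0.016077 = 0.022508/0.016077 ≈ 1.4.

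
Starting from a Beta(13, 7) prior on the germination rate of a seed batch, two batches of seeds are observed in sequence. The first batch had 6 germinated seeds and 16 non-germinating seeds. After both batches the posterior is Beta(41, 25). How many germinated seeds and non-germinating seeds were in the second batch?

22 germinated seeds and 2 non-germinating seeds

Because Beta–binomial updating is additive in the counts, the combined data contributed (α_post−α_prior, β_post−β_prior) successes and failures.
Total across both batches: 41−13=28 germinated seeds, 25−7=18 non-germinating seeds.
Subtract the first batch: 28−6=22 germinated seeds and 18−16=2 non-germinating seeds.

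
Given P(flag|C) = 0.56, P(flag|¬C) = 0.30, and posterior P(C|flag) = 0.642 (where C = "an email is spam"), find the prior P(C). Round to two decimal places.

Bayes' rule in odds form gives O(C|E) = O(C)·[P(E|C)/P(E|¬C)], hence O(C) = O(C|E)/LR.
Posterior odds = 0.642/(1−0.642) = 1.7933. LR = 0.56/0.30 = 1.8667.
Prior odds = 1.7933/1.8667 = 0.9607, so P(C) = 0.9607/(1+0.9607) ≈ 0.49.

P(C) = 0.49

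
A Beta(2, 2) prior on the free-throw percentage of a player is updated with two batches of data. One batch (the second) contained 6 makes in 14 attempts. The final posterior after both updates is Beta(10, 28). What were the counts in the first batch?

2 makes and 18 misses

Sequential conjugate updates are equivalent to a single update on the pooled data, so total successes = posterior α − prior α and total failures = posterior β − prior β.
Total across both batches: 10−2=8 makes, 28−2=26 misses.
Subtract the second batch: 8−6=2 makes and 26−8=18 misses.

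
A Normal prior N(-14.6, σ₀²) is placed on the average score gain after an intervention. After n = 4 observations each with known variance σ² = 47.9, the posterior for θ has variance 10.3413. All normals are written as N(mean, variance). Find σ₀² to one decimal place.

σ₀² = 75.8

Posterior precision equals prior precision plus data precision: 1/σ_n² = 1/σ₀² + n/σ².
So 1/σ₀² = 1/10.3413 − 4/47.9 = 0.096700 − 0.083507 = 0.013193.
Hence σ₀² = 1/0.013193 ≈ 75.8.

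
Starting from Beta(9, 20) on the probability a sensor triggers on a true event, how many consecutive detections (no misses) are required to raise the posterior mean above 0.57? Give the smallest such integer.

After k detections and 0 misses the posterior is Beta(9+k, 20), with mean (9+k)/(9+20+k).
Set (9+k)/(29+k) > 0.57 and solve: k > (0.57·29 − 9)/(1 − 0.57) = 17.512.
The smallest integer exceeding 17.512 is 18, and checking k=18: (27)/(47) = 0.5745 > 0.57.

k = 18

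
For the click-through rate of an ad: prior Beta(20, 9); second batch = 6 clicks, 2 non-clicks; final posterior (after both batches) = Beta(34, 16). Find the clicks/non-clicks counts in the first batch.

8 clicks and 5 non-clicks

Sequential conjugate updates are equivalent to a single update on the pooled data, so total successes = posterior α − prior α and total failures = posterior β − prior β.
Total across both batches: 34−20=14 clicks, 16−9=7 non-clicks.
Subtract the second batch: 14−6=8 clicks and 7−2=5 non-clicks.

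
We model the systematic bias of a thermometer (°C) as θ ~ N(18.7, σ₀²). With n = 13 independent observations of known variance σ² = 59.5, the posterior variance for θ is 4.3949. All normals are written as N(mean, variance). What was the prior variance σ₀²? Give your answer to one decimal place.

σ₀² = 110.5

For the Normal–Normal model with known σ², precisions add: τ_n = τ₀ + n/σ².
So 1/σ₀² = 1/4.3949 − 13/59.5 = 0.227536 − 0.218487 = 0.009049.
Hence σ₀² = 1/0.009049 ≈ 110.5.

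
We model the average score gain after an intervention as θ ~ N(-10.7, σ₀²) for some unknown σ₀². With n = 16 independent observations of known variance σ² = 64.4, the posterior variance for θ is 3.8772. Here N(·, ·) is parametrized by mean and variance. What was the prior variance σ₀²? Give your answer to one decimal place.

σ₀² = 105.6

Posterior precision equals prior precision plus data precision: 1/σ_n² = 1/σ₀² + n/σ².
So 1/σ₀² = 1/3.8772 − 16/64.4 = 0.257918 − 0.248447 = 0.009471.
Hence σ₀² = 1/0.009471 ≈ 105.6.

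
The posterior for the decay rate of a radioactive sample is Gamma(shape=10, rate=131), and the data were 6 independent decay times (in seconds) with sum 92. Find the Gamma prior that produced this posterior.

Gamma–exponential conjugacy: posterior shape = α + n, posterior rate = β + Σtᵢ.
So α = 10 − 6 = 4 and β = 131 − 92 = 39.

Gamma(shape=4, rate=39)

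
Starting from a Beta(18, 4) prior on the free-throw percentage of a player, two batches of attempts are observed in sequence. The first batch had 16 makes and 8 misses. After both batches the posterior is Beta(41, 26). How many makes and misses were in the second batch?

Because Beta–binomial updating is additive in the counts, the combined data contributed (α_post−α_prior, β_post−β_prior) successes and failures.
Total across both batches: 41−18=23 makes, 26−4=22 misses.
Subtract the first batch: 23−16=7 makes and 22−8=14 misses.

7 makes and 14 misses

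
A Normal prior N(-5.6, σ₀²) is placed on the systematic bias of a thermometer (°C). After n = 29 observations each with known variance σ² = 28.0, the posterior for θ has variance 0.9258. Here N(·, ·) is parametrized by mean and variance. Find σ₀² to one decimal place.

σ₀² = 22.5

For the Normal–Normal model with known σ², precisions add: τ_n = τ₀ + n/σ².
So 1/σ₀² = 1/0.9258 − 29/28.0 = 1.080147 − 1.035714 = 0.044433.
Hence σ₀² = 1/0.044433 ≈ 22.5.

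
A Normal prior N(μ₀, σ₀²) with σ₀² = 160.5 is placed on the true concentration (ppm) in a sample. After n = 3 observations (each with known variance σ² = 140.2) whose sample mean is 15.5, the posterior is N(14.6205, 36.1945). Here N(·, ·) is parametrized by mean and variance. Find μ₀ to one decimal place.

μ₀ = 11.6

The posterior mean is a precision-weighted average: μ_n = (τ₀μ₀ + τ_data·x̄)/(τ₀+τ_data), with τ₀=1/σ₀² and τ_data=n/σ².
Here τ₀ = 1/160.5 = 0.006231 and τ_data = 3/140.2 = 0.021398, so τ_n = 0.027629.
Rearranging for μ₀: μ₀ = (μ_n·τ_n − τ_data·x̄)/τ₀ = (14.6205·0.027629 − 0.021398·15.5) / 0.006231 = 0.072281/0.006231 ≈ 11.6.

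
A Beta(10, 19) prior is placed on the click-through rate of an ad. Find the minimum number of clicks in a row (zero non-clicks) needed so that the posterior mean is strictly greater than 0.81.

k = 72

After k clicks and 0 non-clicks the posterior is Beta(10+k, 19), with mean (10+k)/(10+19+k).
Set (10+k)/(29+k) > 0.81 and solve: k > (0.81·29 − 10)/(1 − 0.81) = 71.000.
The smallest integer exceeding 71.000 is 72.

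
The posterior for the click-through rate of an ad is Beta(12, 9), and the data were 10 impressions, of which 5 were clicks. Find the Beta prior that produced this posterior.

Beta is conjugate to the binomial likelihood: posterior = Beta(α+s, β+f).
So α = 12 − 5 = 7 and β = 9 − 5 = 4.

Beta(7, 4)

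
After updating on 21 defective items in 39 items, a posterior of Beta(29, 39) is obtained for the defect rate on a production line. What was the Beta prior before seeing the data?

Beta(8, 21)

A Beta(α, β) prior with s successes and f failures in binomial data gives a Beta(α+s, β+f) posterior.
So α = 29 − 21 = 8 and β = 39 − 18 = 21.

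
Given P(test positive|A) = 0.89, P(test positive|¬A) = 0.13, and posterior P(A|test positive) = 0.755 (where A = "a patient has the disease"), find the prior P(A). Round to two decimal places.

In odds form, posterior odds = prior odds × likelihood ratio, so prior odds = posterior odds ÷ LR.
Posterior odds = 0.755/(1−0.755) = 3.0816. LR = 0.89/0.13 = 6.8462.
Prior odds = 3.0816/6.8462 = 0.4501, so P(A) = 0.4501/(1+0.4501) ≈ 0.31.

P(A) = 0.31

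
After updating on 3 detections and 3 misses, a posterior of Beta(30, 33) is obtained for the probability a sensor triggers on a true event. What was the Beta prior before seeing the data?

Beta is conjugate to the binomial likelihood: posterior = Beta(a+s, b+f).
So a = 30 − 3 = 27 and b = 33 − 3 = 30.

Beta(27, 30)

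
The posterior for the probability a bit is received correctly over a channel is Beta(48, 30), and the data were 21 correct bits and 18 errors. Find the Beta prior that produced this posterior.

Under Beta–binomial conjugacy the posterior parameters are (a+s, b+f).
So a = 48 − 21 = 27 and b = 30 − 18 = 12.

Beta(27, 12)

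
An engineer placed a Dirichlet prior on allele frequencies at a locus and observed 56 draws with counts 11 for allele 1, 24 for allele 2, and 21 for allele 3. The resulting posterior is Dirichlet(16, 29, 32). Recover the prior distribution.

For a Dirichlet(α) prior with multinomial counts c, the posterior is Dirichlet(α + c) componentwise.
Subtract each count from the matching posterior parameter: 16−11=5, 29−24=5, 32−21=11.

Dirichlet(5, 5, 11)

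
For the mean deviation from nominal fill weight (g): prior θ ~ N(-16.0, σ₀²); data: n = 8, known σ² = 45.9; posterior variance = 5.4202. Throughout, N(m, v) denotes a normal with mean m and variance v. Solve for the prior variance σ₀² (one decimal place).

σ₀² = 98.0

Posterior precision equals prior precision plus data precision: 1/σ_n² = 1/σ₀² + n/σ².
So 1/σ₀² = 1/5.4202 − 8/45.9 = 0.184495 − 0.174292 = 0.010203.
Hence σ₀² = 1/0.010203 ≈ 98.0.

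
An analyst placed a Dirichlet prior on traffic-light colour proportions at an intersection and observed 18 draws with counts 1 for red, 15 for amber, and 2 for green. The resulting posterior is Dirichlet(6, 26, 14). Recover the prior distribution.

For a Dirichlet(α) prior with multinomial counts c, the posterior is Dirichlet(α + c) componentwise.
Subtract each count from the matching posterior parameter: 6−1=5, 26−15=11, 14−2=12.

Dirichlet(5, 11, 12)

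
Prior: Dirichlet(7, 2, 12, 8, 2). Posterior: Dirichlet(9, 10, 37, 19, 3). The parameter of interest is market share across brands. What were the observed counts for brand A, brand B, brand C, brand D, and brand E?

counts (2, 8, 25, 11, 1)

For a Dirichlet(α) prior with multinomial counts c, the posterior is Dirichlet(α + c) componentwise.
Counts are posterior − prior componentwise: 9−7=2, 10−2=8, 37−12=25, 19−8=11, 3−2=1.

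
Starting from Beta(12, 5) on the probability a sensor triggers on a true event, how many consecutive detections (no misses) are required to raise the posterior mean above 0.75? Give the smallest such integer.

k = 4

After k detections and 0 misses the posterior is Beta(12+k, 5), with mean (12+k)/(12+5+k).
Set (12+k)/(17+k) > 0.75 and solve: k > (0.75·17 − 12)/(1 − 0.75) = 3.000.
The smallest integer exceeding 3.000 is 4.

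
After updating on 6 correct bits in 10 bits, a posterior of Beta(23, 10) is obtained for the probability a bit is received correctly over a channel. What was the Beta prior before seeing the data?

Beta is conjugate to the binomial likelihood: posterior = Beta(α+s, β+f).
Subtract the data counts: 23−6=17, 10−4=6.

Beta(17, 6)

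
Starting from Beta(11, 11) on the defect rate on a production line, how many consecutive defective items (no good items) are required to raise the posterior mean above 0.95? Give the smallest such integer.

k = 199

After k defective items and 0 good items the posterior is Beta(11+k, 11), with mean (11+k)/(11+11+k).
Set (11+k)/(22+k) > 0.95 and solve: k > (0.95·22 − 11)/(1 − 0.95) = 198.000.
The smallest integer exceeding 198.000 is 199.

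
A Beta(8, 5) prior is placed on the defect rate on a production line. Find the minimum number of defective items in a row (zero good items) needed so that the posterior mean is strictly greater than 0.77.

After k defective items and 0 good items the posterior is Beta(8+k, 5), with mean (8+k)/(8+5+k).
Set (8+k)/(13+k) > 0.77 and solve: k > (0.77·13 − 8)/(1 − 0.77) = 8.739.
The smallest integer exceeding 8.739 is 9, and checking k=9: (17)/(22) = 0.7727 > 0.77.

k = 9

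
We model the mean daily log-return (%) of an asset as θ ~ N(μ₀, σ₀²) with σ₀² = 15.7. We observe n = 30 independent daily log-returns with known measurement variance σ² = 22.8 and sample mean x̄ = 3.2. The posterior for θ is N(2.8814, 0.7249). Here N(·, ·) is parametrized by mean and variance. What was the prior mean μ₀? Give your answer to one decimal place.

The posterior mean is a precision-weighted average: μ_n = (τ₀μ₀ + τ_data·x̄)/(τ₀+τ_data), with τ₀=1/σ₀² and τ_data=n/σ².
Here τ₀ = 1/15.7 = 0.063694 and τ_data = 30/22.8 = 1.315789, so τ_n = 1.379483.
Rearranging for μ₀: μ₀ = (μ_n·τ_n − τ_data·x̄)/τ₀ = (2.8814·1.379483 − 1.315789·3.2) / 0.063694 = -0.235682/0.063694 ≈ -3.7.

μ₀ = -3.7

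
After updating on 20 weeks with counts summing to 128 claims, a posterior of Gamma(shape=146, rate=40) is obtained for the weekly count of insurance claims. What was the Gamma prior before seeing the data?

Gamma(shape=18, rate=20)

Gamma–Poisson conjugacy: posterior shape = α + Σxᵢ, posterior rate = β + n.
So α = 146 − 128 = 18 and β = 40 − 20 = 20.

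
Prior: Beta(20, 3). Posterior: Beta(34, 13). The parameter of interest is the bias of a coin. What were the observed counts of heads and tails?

A Beta(α, β) prior with s successes and f failures in binomial data gives a Beta(α+s, β+f) posterior.
So s = 34 − 20 = 14 and f = 13 − 3 = 10.

14 heads and 10 tails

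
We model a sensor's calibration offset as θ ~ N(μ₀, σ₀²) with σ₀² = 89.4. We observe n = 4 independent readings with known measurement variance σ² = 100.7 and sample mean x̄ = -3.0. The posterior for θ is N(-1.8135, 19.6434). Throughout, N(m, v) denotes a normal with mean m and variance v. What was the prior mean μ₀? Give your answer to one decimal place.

The posterior mean is a precision-weighted average: μ_n = (τ₀μ₀ + τ_data·x̄)/(τ₀+τ_data), with τ₀=1/σ₀² and τ_data=n/σ².
Here τ₀ = 1/89.4 = 0.011186 and τ_data = 4/100.7 = 0.039722, so τ_n = 0.050908.
Rearranging for μ₀: μ₀ = (μ_n·τ_n − τ_data·x̄)/τ₀ = (-1.8135·0.050908 − 0.039722·-3.0) / 0.011186 = 0.026844/0.011186 ≈ 2.4.

μ₀ = 2.4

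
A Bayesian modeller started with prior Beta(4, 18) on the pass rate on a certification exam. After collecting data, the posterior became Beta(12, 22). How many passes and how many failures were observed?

8 passes and 4 failures

Under Beta–binomial conjugacy the posterior parameters are (a+s, b+f).
Match parameters: s=12−4=8, f=22−18=4.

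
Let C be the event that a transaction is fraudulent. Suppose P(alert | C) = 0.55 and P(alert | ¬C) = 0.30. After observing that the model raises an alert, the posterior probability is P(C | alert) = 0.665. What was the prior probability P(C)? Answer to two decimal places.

P(C) = 0.52

In odds form, posterior odds = prior odds × likelihood ratio, so prior odds = posterior odds ÷ LR.
Posterior odds = 0.665/(1−0.665) = 1.9851. LR = 0.55/0.30 = 1.8333.
Prior odds = 1.9851/1.8333 = 1.0828, so P(C) = 1.0828/(1+1.0828) ≈ 0.52.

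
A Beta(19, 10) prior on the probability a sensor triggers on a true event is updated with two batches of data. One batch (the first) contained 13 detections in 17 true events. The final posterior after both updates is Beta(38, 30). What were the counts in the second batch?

Sequential conjugate updates are equivalent to a single update on the pooled data, so total successes = posterior α − prior α and total failures = posterior β − prior β.
Total across both batches: 38−19=19 detections, 30−10=20 misses.
Subtract the first batch: 19−13=6 detections and 20−4=16 misses.

6 detections and 16 misses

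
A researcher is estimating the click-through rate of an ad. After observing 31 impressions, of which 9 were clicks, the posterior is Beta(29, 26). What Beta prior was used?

Beta(20, 4)

Under Beta–binomial conjugacy the posterior parameters are (a+s, b+f).
Subtract the data counts: 29−9=20, 26−22=4.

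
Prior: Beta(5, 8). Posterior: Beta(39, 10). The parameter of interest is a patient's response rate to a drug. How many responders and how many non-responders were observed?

34 responders and 2 non-responders

Beta is conjugate to the binomial likelihood: posterior = Beta(a+s, b+f).
Match parameters: s=39−5=34, f=10−8=2.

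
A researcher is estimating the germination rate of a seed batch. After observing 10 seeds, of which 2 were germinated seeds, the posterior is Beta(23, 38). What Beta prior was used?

Beta(21, 30)

Under Beta–binomial conjugacy the posterior parameters are (a+s, b+f).
Subtract the data counts: 23−2=21, 38−8=30.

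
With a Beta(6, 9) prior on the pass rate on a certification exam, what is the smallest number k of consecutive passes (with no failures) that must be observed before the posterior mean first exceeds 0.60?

After k passes and 0 failures the posterior is Beta(6+k, 9), with mean (6+k)/(6+9+k).
Set (6+k)/(15+k) > 0.60 and solve: k > (0.60·15 − 6)/(1 − 0.60) = 7.500.
The smallest integer exceeding 7.500 is 8, and checking k=8: (14)/(23) = 0.6087 > 0.60.

k = 8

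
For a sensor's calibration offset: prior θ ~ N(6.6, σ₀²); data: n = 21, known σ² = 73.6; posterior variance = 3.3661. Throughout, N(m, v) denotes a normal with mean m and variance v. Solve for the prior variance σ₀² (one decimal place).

For the Normal–Normal model with known σ², precisions add: τ_n = τ₀ + n/σ².
So 1/σ₀² = 1/3.3661 − 21/73.6 = 0.297080 − 0.285326 = 0.011754.
Hence σ₀² = 1/0.011754 ≈ 85.1.

σ₀² = 85.1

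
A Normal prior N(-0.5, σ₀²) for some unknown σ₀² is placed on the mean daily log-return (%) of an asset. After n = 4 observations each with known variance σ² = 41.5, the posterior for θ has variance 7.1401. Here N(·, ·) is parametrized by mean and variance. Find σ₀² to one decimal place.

For the Normal–Normal model with known σ², precisions add: τ_n = τ₀ + n/σ².
So 1/σ₀² = 1/7.1401 − 4/41.5 = 0.140054 − 0.096386 = 0.043668.
Hence σ₀² = 1/0.043668 ≈ 22.9.

σ₀² = 22.9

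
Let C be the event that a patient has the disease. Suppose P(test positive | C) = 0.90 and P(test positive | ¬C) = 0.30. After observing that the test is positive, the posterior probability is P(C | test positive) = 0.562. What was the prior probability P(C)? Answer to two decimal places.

In odds form, posterior odds = prior odds × likelihood ratio, so prior odds = posterior odds ÷ LR.
Posterior odds = 0.562/(1−0.562) = 1.2831. LR = 0.90/0.30 = 3.0000.
Prior odds = 1.2831/3.0000 = 0.4277, so P(C) = 0.4277/(1+0.4277) ≈ 0.30.

P(C) = 0.30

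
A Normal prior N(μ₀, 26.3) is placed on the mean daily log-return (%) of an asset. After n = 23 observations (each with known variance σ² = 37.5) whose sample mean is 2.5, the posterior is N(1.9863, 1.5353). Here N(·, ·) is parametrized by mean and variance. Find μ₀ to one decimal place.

With known observation variance, the Normal–Normal posterior has precision τ_n = τ₀ + n/σ² and mean μ_n = (τ₀μ₀ + (n/σ²)x̄)/τ_n.
Here τ₀ = 1/26.3 = 0.038023 and τ_data = 23/37.5 = 0.613333, so τ_n = 0.651356.
Rearranging for μ₀: μ₀ = (μ_n·τ_n − τ_data·x̄)/τ₀ = (1.9863·0.651356 − 0.613333·2.5) / 0.038023 = -0.239544/0.038023 ≈ -6.3.

μ₀ = -6.3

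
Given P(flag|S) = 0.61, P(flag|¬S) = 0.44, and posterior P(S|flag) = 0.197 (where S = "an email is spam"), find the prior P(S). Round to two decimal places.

In odds form, posterior odds = prior odds × likelihood ratio, so prior odds = posterior odds ÷ LR.
Posterior odds = 0.197/(1−0.197) = 0.2453. LR = 0.61/0.44 = 1.3864.
Prior odds = 0.2453/1.3864 = 0.1769, so P(S) = 0.1769/(1+0.1769) ≈ 0.15.

P(S) = 0.15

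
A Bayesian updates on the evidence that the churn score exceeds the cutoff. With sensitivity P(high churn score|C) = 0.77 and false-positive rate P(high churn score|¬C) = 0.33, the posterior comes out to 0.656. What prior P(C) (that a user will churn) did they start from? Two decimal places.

Bayes' rule in odds form gives O(C|E) = O(C)·[P(E|C)/P(E|¬C)], hence O(C) = O(C|E)/LR.
Posterior odds = 0.656/(1−0.656) = 1.9070. LR = 0.77/0.33 = 2.3333.
Prior odds = 1.9070/2.3333 = 0.8173, so P(C) = 0.8173/(1+0.8173) ≈ 0.45.

P(C) = 0.45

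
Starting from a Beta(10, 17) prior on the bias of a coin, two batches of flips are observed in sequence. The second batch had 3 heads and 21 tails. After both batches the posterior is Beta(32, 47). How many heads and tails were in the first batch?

Because Beta–binomial updating is additive in the counts, the combined data contributed (α_post−α_prior, β_post−β_prior) successes and failures.
Total across both batches: 32−10=22 heads, 47−17=30 tails.
Subtract the second batch: 22−3=19 heads and 30−21=9 tails.

19 heads and 9 tails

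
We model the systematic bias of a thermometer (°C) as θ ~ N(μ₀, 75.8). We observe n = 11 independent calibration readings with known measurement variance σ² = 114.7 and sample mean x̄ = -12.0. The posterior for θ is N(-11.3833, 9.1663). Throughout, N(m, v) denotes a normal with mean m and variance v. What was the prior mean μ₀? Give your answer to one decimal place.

μ₀ = -6.9

With known observation variance, the Normal–Normal posterior has precision τ_n = τ₀ + n/σ² and mean μ_n = (τ₀μ₀ + (n/σ²)x̄)/τ_n.
Here τ₀ = 1/75.8 = 0.013193 and τ_data = 11/114.7 = 0.095902, so τ_n = 0.109095.
Rearranging for μ₀: μ₀ = (μ_n·τ_n − τ_data·x̄)/τ₀ = (-11.3833·0.109095 − 0.095902·-12.0) / 0.013193 = -0.091037/0.013193 ≈ -6.9.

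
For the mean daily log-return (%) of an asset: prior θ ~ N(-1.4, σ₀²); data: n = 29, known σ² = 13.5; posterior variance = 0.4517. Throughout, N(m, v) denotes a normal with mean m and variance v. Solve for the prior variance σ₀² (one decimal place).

σ₀² = 15.2

Posterior precision equals prior precision plus data precision: 1/σ_n² = 1/σ₀² + n/σ².
So 1/σ₀² = 1/0.4517 − 29/13.5 = 2.213859 − 2.148148 = 0.065711.
Hence σ₀² = 1/0.065711 ≈ 15.2.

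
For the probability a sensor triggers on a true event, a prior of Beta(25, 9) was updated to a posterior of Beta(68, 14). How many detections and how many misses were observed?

Beta is conjugate to the binomial likelihood: posterior = Beta(α+s, β+f).
So s = 68 − 25 = 43 and f = 14 − 9 = 5.

43 detections and 5 misses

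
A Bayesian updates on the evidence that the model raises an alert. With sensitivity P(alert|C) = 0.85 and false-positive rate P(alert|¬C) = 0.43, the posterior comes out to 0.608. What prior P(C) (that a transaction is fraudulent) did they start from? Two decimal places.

Bayes' rule in odds form gives O(C|E) = O(C)·[P(E|C)/P(E|¬C)], hence O(C) = O(C|E)/LR.
Posterior odds = 0.608/(1−0.608) = 1.5510. LR = 0.85/0.43 = 1.9767.
Prior odds = 1.5510/1.9767 = 0.7846, so P(C) = 0.7846/(1+0.7846) ≈ 0.44.

P(C) = 0.44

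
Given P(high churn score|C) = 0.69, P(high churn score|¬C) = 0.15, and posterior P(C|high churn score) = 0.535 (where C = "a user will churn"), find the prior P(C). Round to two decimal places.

P(C) = 0.20

Bayes' rule in odds form gives O(C|E) = O(C)·[P(E|C)/P(E|¬C)], hence O(C) = O(C|E)/LR.
Posterior odds = 0.535/(1−0.535) = 1.1505. LR = 0.69/0.15 = 4.6000.
Prior odds = 1.1505/4.6000 = 0.2501, so P(C) = 0.2501/(1+0.2501) ≈ 0.20.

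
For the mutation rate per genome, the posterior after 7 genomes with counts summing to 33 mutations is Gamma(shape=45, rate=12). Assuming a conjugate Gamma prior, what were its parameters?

Gamma(shape=12, rate=5)

Gamma–Poisson conjugacy: posterior shape = α + Σxᵢ, posterior rate = β + n.
So α = 45 − 33 = 12 and β = 12 − 7 = 5.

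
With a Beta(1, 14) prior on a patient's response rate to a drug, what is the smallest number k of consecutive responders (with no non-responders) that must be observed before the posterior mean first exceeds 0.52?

k = 15

After k responders and 0 non-responders the posterior is Beta(1+k, 14), with mean (1+k)/(1+14+k).
Set (1+k)/(15+k) > 0.52 and solve: k > (0.52·15 − 1)/(1 − 0.52) = 14.167.
The smallest integer exceeding 14.167 is 15.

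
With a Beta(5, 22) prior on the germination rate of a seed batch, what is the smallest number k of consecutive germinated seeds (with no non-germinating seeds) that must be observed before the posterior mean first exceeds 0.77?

After k germinated seeds and 0 non-germinating seeds the posterior is Beta(5+k, 22), with mean (5+k)/(5+22+k).
Set (5+k)/(27+k) > 0.77 and solve: k > (0.77·27 − 5)/(1 − 0.77) = 68.652.
The smallest integer exceeding 68.652 is 69.

k = 69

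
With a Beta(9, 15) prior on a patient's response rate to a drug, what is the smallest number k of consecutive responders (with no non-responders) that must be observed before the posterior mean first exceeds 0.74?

After k responders and 0 non-responders the posterior is Beta(9+k, 15), with mean (9+k)/(9+15+k).
Set (9+k)/(24+k) > 0.74 and solve: k > (0.74·24 − 9)/(1 − 0.74) = 33.692.
The smallest integer exceeding 33.692 is 34, and checking k=34: (43)/(58) = 0.7414 > 0.74.

k = 34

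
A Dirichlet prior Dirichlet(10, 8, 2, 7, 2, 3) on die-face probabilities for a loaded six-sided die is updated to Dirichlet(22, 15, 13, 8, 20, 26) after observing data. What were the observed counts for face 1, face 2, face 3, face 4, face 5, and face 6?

For a Dirichlet(α) prior with multinomial counts c, the posterior is Dirichlet(α + c) componentwise.
Counts are posterior − prior componentwise: 22−10=12, 15−8=7, 13−2=11, 8−7=1, 20−2=18, 26−3=23.

counts (12, 7, 11, 1, 18, 23)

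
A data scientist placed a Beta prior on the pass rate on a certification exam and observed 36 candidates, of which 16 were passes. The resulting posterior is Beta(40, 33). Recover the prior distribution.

Under Beta–binomial conjugacy the posterior parameters are (a+s, b+f).
Subtract the data counts: 40−16=24, 33−20=13.

Beta(24, 13)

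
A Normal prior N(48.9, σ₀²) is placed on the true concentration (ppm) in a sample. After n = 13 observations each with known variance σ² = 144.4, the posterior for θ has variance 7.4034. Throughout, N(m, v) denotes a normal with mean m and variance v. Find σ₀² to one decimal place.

σ₀² = 22.2

Posterior precision equals prior precision plus data precision: 1/σ_n² = 1/σ₀² + n/σ².
So 1/σ₀² = 1/7.4034 − 13/144.4 = 0.135073 − 0.090028 = 0.045045.
Hence σ₀² = 1/0.045045 ≈ 22.2.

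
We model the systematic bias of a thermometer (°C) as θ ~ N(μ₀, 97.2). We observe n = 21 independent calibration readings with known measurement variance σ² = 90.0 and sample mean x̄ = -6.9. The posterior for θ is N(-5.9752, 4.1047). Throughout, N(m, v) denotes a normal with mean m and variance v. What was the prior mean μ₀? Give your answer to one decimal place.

μ₀ = 15.0

With known observation variance, the Normal–Normal posterior has precision τ_n = τ₀ + n/σ² and mean μ_n = (τ₀μ₀ + (n/σ²)x̄)/τ_n.
Here τ₀ = 1/97.2 = 0.010288 and τ_data = 21/90.0 = 0.233333, so τ_n = 0.243621.
Rearranging for μ₀: μ₀ = (μ_n·τ_n − τ_data·x̄)/τ₀ = (-5.9752·0.243621 − 0.233333·-6.9) / 0.010288 = 0.154314/0.010288 ≈ 15.0.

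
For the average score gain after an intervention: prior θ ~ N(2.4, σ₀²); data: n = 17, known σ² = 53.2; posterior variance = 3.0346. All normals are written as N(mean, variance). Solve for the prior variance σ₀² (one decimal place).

For the Normal–Normal model with known σ², precisions add: τ_n = τ₀ + n/σ².
So 1/σ₀² = 1/3.0346 − 17/53.2 = 0.329533 − 0.319549 = 0.009984.
Hence σ₀² = 1/0.009984 ≈ 100.2.

σ₀² = 100.2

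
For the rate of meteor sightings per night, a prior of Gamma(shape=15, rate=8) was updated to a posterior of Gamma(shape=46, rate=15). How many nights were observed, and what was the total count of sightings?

Gamma–Poisson conjugacy: posterior shape = α + Σxᵢ, posterior rate = β + n.
Matching: Σxᵢ = 46 − 15 = 31 and n = 15 − 8 = 7.

n = 7 nights with total 31 sightings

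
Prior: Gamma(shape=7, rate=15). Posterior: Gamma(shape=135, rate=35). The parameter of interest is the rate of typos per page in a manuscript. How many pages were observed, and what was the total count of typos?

n = 20 pages with total 128 typos

A Gamma(α, β) prior (rate parametrization) on a Poisson rate with n observations summing to S gives posterior Gamma(α+S, β+n).
Matching: Σxᵢ = 135 − 7 = 128 and n = 35 − 15 = 20.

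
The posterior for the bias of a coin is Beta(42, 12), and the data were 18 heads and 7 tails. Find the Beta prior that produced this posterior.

Beta(24, 5)

Under Beta–binomial conjugacy the posterior parameters are (a+s, b+f).
Subtract the data counts: 42−18=24, 12−7=5.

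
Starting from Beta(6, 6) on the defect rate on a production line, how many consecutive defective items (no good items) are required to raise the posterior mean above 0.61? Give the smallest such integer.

k = 4

After k defective items and 0 good items the posterior is Beta(6+k, 6), with mean (6+k)/(6+6+k).
Set (6+k)/(12+k) > 0.61 and solve: k > (0.61·12 − 6)/(1 − 0.61) = 3.385.
The smallest integer exceeding 3.385 is 4, and checking k=4: (10)/(16) = 0.6250 > 0.61.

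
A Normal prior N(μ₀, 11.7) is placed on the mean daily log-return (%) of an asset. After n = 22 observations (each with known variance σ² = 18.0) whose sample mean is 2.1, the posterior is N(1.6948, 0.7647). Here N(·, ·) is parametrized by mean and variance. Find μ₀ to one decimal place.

The posterior mean is a precision-weighted average: μ_n = (τ₀μ₀ + τ_data·x̄)/(τ₀+τ_data), with τ₀=1/σ₀² and τ_data=n/σ².
Here τ₀ = 1/11.7 = 0.085470 and τ_data = 22/18.0 = 1.222222, so τ_n = 1.307692.
Rearranging for μ₀: μ₀ = (μ_n·τ_n − τ_data·x̄)/τ₀ = (1.6948·1.307692 − 1.222222·2.1) / 0.085470 = -0.350390/0.085470 ≈ -4.1.

μ₀ = -4.1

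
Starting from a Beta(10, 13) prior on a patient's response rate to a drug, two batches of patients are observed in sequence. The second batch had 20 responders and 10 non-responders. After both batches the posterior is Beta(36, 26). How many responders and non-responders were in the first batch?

6 responders and 3 non-responders

Sequential conjugate updates are equivalent to a single update on the pooled data, so total successes = posterior α − prior α and total failures = posterior β − prior β.
Total across both batches: 36−10=26 responders, 26−13=13 non-responders.
Subtract the second batch: 26−20=6 responders and 13−10=3 non-responders.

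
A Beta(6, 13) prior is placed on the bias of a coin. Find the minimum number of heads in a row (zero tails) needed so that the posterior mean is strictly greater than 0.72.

After k heads and 0 tails the posterior is Beta(6+k, 13), with mean (6+k)/(6+13+k).
Set (6+k)/(19+k) > 0.72 and solve: k > (0.72·19 − 6)/(1 − 0.72) = 27.429.
The smallest integer exceeding 27.429 is 28, and checking k=28: (34)/(47) = 0.7234 > 0.72.

k = 28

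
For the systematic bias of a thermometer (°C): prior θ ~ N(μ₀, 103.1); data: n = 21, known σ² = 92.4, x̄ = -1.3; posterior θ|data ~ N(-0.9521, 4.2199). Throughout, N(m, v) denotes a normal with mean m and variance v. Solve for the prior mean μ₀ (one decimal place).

The posterior mean is a precision-weighted average: μ_n = (τ₀μ₀ + τ_data·x̄)/(τ₀+τ_data), with τ₀=1/σ₀² and τ_data=n/σ².
Here τ₀ = 1/103.1 = 0.009699 and τ_data = 21/92.4 = 0.227273, so τ_n = 0.236972.
Rearranging for μ₀: μ₀ = (μ_n·τ_n − τ_data·x̄)/τ₀ = (-0.9521·0.236972 − 0.227273·-1.3) / 0.009699 = 0.069834/0.009699 ≈ 7.2.

μ₀ = 7.2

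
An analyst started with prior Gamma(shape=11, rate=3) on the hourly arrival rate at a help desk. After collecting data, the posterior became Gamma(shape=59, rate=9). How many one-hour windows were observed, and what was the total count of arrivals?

n = 6 one-hour windows with total 48 arrivals

Gamma–Poisson conjugacy: posterior shape = α + Σxᵢ, posterior rate = β + n.
Matching: Σxᵢ = 59 − 11 = 48 and n = 9 − 3 = 6.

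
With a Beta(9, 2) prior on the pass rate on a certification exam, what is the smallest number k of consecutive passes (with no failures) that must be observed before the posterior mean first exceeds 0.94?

After k passes and 0 failures the posterior is Beta(9+k, 2), with mean (9+k)/(9+2+k).
Set (9+k)/(11+k) > 0.94 and solve: k > (0.94·11 − 9)/(1 − 0.94) = 22.333.
The smallest integer exceeding 22.333 is 23.

k = 23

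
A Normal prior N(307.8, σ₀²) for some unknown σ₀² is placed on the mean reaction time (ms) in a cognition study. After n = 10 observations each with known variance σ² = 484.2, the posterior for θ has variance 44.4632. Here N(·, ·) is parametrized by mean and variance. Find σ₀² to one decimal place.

σ₀² = 544.1

For the Normal–Normal model with known σ², precisions add: τ_n = τ₀ + n/σ².
So 1/σ₀² = 1/44.4632 − 10/484.2 = 0.022491 − 0.020653 = 0.001838.
Hence σ₀² = 1/0.001838 ≈ 544.1.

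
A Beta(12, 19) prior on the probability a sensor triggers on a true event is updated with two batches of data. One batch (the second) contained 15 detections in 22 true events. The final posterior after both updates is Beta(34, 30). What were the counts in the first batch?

7 detections and 4 misses

Sequential conjugate updates are equivalent to a single update on the pooled data, so total successes = posterior α − prior α and total failures = posterior β − prior β.
Total across both batches: 34−12=22 detections, 30−19=11 misses.
Subtract the second batch: 22−15=7 detections and 11−7=4 misses.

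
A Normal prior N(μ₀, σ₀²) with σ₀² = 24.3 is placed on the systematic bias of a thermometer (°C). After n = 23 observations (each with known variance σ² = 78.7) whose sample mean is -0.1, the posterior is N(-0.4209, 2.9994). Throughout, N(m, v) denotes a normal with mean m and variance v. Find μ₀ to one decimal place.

The posterior mean is a precision-weighted average: μ_n = (τ₀μ₀ + τ_data·x̄)/(τ₀+τ_data), with τ₀=1/σ₀² and τ_data=n/σ².
Here τ₀ = 1/24.3 = 0.041152 and τ_data = 23/78.7 = 0.292249, so τ_n = 0.333401.
Rearranging for μ₀: μ₀ = (μ_n·τ_n − τ_data·x̄)/τ₀ = (-0.4209·0.333401 − 0.292249·-0.1) / 0.041152 = -0.111104/0.041152 ≈ -2.7.

μ₀ = -2.7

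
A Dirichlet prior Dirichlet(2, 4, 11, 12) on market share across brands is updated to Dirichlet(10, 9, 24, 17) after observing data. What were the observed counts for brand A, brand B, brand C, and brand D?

For a Dirichlet(α) prior with multinomial counts c, the posterior is Dirichlet(α + c) componentwise.
Counts are posterior − prior componentwise: 10−2=8, 9−4=5, 24−11=13, 17−12=5.

counts (8, 5, 13, 5)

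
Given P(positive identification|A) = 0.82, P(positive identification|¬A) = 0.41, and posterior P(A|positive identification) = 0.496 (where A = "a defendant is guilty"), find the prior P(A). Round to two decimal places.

In odds form, posterior odds = prior odds × likelihood ratio, so prior odds = posterior odds ÷ LR.
Posterior odds = 0.496/(1−0.496) = 0.9841. LR = 0.82/0.41 = 2.0000.
Prior odds = 0.9841/2.0000 = 0.4920, so P(A) = 0.4920/(1+0.4920) ≈ 0.33.

P(A) = 0.33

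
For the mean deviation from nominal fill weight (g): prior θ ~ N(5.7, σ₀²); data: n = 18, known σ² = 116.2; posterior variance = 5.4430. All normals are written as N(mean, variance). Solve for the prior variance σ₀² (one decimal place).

σ₀² = 34.7

For the Normal–Normal model with known σ², precisions add: τ_n = τ₀ + n/σ².
So 1/σ₀² = 1/5.4430 − 18/116.2 = 0.183722 − 0.154905 = 0.028817.
Hence σ₀² = 1/0.028817 ≈ 34.7.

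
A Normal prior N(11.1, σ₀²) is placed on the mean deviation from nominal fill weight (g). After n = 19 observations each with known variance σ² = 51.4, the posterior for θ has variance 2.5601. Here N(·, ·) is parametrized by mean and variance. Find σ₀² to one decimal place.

σ₀² = 47.7

Posterior precision equals prior precision plus data precision: 1/σ_n² = 1/σ₀² + n/σ².
So 1/σ₀² = 1/2.5601 − 19/51.4 = 0.390610 − 0.369650 = 0.020960.
Hence σ₀² = 1/0.020960 ≈ 47.7.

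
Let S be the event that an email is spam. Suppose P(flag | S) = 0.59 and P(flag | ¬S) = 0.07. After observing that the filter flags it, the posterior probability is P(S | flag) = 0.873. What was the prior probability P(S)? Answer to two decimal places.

Bayes' rule in odds form gives O(S|E) = O(S)·[P(E|S)/P(E|¬S)], hence O(S) = O(S|E)/LR.
Posterior odds = 0.873/(1−0.873) = 6.8740. LR = 0.59/0.07 = 8.4286.
Prior odds = 6.8740/8.4286 = 0.8156, so P(S) = 0.8156/(1+0.8156) ≈ 0.45.

P(S) = 0.45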